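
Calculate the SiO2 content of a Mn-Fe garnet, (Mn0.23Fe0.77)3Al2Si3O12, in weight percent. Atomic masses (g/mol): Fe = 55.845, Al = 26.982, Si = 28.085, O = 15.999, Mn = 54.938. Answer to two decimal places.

Molar mass of (Mn0.23Fe0.77)3Al2Si3O12 = 0.69*54.938 + 2.31*55.845 + 2*26.982 + 3*28.085 + 12*15.999 = 497.116 g/mol.
Each formula unit contains 3 Si, equivalent to 3/1 = 3.0000 mol SiO2.
M(SiO2) = 1×28.085 + 2×15.999 = 60.083 g/mol.
Mass of SiO2 per formula unit = 3.0000 × 60.083 = 180.249 g.
SiO2 wt% = 180.249 / 497.116 × 100 = 36.26%.

36.26 wt%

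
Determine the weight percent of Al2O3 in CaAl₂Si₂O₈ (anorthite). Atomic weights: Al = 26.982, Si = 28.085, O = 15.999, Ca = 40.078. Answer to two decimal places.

Molar mass of CaAl₂Si₂O₈ = 1×40.078 + 2×26.982 + 2×28.085 + 8×15.999 = 278.204 g/mol.
Each formula unit contains 2 Al, equivalent to 2/2 = 1.0000 mol Al2O3.
M(Al2O3) = 2×26.982 + 3×15.999 = 101.961 g/mol.
Mass of Al2O3 per formula unit = 1.0000 × 101.961 = 101.961 g.
Al2O3 wt% = 101.961 / 278.204 × 100 = 36.65%.

36.65 wt%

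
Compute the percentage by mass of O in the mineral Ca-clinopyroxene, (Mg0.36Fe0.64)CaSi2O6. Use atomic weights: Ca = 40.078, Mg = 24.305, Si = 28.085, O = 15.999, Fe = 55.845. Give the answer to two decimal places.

40.55 weight percent

Molar mass of (Mg0.36Fe0.64)CaSi2O6: 0.36*24.305 + 0.64*55.845 + 1*40.078 + 2*28.085 + 6*15.999 = 236.733 g/mol.
Mass of O per formula unit: 6 × 15.999 = 95.994 g.
Weight fraction O = 95.994 / 236.733 = 0.4055.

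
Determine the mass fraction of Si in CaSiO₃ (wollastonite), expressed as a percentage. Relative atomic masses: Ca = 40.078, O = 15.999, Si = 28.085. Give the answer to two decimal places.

Formula mass = 1*40.078 + 1*28.085 + 3*15.999 = 116.160 g/mol, of which 28.085 g is Si.
So Si makes up 28.085/116.160 = 0.2418 of the mass, i.e. 24.18%.

24.18 mass %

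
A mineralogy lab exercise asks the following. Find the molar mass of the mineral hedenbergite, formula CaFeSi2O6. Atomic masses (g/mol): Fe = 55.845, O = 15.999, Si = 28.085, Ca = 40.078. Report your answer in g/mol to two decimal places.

Ca: 1 × 40.078 = 40.0780
Fe: 1 × 55.845 = 55.8450
Si: 2 × 28.085 = 56.1700
O: 6 × 15.999 = 95.9940
Summing the contributions gives the formula mass.

248.09 g/mol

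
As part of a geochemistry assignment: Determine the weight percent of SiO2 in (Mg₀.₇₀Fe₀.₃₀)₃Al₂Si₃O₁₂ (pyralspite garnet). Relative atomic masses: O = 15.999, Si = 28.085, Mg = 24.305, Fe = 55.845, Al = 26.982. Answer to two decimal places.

41.77 wt%

M((Mg₀.₇₀Fe₀.₃₀)₃Al₂Si₃O₁₂) = 431.508 g/mol; M(SiO2) = 60.083 g/mol.
Moles SiO2 per formula unit = 3 Si ÷ 1 = 3.0000.
SiO2 fraction = (3.0000 × 60.083) / 431.508 = 180.249/431.508 = 0.4177.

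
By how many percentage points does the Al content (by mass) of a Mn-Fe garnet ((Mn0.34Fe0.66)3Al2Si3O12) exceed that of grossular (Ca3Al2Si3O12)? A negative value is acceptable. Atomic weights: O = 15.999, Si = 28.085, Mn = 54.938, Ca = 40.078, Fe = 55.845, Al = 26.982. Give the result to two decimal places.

M((Mn0.34Fe0.66)3Al2Si3O12) = 496.817 g/mol, so wt% Al = 53.964/496.817 × 100 = 10.86%.
M(Ca3Al2Si3O12) = 450.441 g/mol, so wt% Al = 53.964/450.441 × 100 = 11.98%.
10.86 − 11.98 = -1.12 pp.

-1.12 percentage points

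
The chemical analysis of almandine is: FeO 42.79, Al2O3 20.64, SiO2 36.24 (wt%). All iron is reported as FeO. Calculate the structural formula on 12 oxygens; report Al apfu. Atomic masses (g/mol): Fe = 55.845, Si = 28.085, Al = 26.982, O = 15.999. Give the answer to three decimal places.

FeO (M=71.844): mol = 0.59560; Fe = 0.59560, O = 0.59560.
Al2O3 (M=101.961): mol = 0.20243; Al = 0.40486, O = 0.60729.
SiO2 (M=60.083): mol = 0.60317; Si = 0.60317, O = 1.20634.
ΣO = 2.40923; factor = 12/ΣO = 4.98084.
Al apfu = 0.40486 × 4.98084 = 2.017.

2.017 Al apfu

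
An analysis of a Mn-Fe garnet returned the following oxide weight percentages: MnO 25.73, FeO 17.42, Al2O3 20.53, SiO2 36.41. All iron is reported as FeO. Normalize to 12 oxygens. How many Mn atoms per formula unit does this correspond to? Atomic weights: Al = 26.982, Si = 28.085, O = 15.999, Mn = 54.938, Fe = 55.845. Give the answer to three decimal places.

1.798 Mn apfu

MnO (M=70.937): mol = 0.36272; Mn = 0.36272, O = 0.36272.
FeO (M=71.844): mol = 0.24247; Fe = 0.24247, O = 0.24247.
Al2O3 (M=101.961): mol = 0.20135; Al = 0.40270, O = 0.60405.
SiO2 (M=60.083): mol = 0.60600; Si = 0.60600, O = 1.21200.
ΣO = 2.42124; factor = 12/ΣO = 4.95614.
Mn apfu = 0.36272 × 4.95614 = 1.798.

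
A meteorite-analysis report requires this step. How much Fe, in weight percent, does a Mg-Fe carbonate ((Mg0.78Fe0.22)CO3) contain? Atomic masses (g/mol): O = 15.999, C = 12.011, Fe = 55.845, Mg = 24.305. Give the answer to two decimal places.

Formula mass = 0.78*24.305 + 0.22*55.845 + 1*12.011 + 3*15.999 = 91.252 g/mol, of which 12.286 g is Fe.
So Fe makes up 12.286/91.252 = 0.1346 of the mass, i.e. 13.46%.

13.46 weight percent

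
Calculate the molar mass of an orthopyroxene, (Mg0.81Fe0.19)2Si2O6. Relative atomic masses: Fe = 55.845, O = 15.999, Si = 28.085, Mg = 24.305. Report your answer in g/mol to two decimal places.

212.76 g/mol

Mg: 1.62 × 24.305 = 39.3741
Fe: 0.38 × 55.845 = 21.2211
Si: 2 × 28.085 = 56.1700
O: 6 × 15.999 = 95.9940
Summing the contributions gives the formula mass.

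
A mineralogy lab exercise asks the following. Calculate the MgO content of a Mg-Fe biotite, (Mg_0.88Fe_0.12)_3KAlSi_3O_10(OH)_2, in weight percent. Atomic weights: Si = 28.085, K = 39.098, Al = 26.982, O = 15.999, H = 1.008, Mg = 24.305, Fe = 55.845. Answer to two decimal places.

Molar mass of (Mg_0.88Fe_0.12)_3KAlSi_3O_10(OH)_2 = 2.64·24.305 + 0.36·55.845 + 1·39.098 + 1·26.982 + 3·28.085 + 12·15.999 + 2·1.008 = 428.608 g/mol.
Each formula unit contains 2.64 Mg, equivalent to 2.64/1 = 2.6400 mol MgO.
M(MgO) = 1×24.305 + 1×15.999 = 40.304 g/mol.
Mass of MgO per formula unit = 2.6400 × 40.304 = 106.403 g.
MgO wt% = 106.403 / 428.608 × 100 = 24.83%.

24.83 wt%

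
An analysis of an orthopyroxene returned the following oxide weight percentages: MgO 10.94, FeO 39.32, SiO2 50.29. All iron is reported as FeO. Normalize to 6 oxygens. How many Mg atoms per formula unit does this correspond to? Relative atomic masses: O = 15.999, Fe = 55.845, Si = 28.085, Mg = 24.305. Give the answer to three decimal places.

0.653 Mg apfu

MgO (M=40.304): mol = 0.27144; Mg = 0.27144, O = 0.27144.
FeO (M=71.844): mol = 0.54730; Fe = 0.54730, O = 0.54730.
SiO2 (M=60.083): mol = 0.83701; Si = 0.83701, O = 1.67402.
ΣO = 2.49276; factor = 6/ΣO = 2.40697.
Mg apfu = 0.27144 × 2.40697 = 0.653.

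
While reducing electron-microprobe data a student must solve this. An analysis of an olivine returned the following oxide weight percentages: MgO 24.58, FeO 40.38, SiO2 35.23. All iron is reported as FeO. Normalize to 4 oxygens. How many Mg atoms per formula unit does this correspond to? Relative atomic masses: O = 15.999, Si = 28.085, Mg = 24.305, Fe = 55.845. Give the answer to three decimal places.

MgO: 24.58/40.304 = 0.60987 mol → 0.60987 mol Mg, 0.60987 mol O.
FeO: 40.38/71.844 = 0.56205 mol → 0.56205 mol Fe, 0.56205 mol O.
SiO2: 35.23/60.083 = 0.58636 mol → 0.58636 mol Si, 1.17272 mol O.
Total oxygen = 2.34464 mol. Normalization factor = 4/2.34464 = 1.70602.
Mg per 4 O = 0.60987 × 1.70602 = 1.040.

1.040 Mg apfu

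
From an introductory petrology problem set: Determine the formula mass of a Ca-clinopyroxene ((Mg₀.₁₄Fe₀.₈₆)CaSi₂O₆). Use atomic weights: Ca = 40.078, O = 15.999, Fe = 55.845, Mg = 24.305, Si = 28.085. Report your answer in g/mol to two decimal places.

243.67 g/mol

Mg: 0.14 × 24.305 = 3.4027
Fe: 0.86 × 55.845 = 48.0267
Ca: 1 × 40.078 = 40.0780
Si: 2 × 28.085 = 56.1700
O: 6 × 15.999 = 95.9940
Summing the contributions gives the formula mass.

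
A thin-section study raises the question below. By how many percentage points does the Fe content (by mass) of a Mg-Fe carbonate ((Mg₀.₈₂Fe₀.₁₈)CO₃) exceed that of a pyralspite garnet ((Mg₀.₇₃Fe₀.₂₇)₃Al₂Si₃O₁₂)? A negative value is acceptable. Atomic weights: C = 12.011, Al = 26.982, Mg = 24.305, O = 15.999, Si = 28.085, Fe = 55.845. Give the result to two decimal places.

0.62 percentage points

First mineral: 10.052 g Fe in 89.990 g formula = 11.17 wt% Fe.
Second mineral: 45.234 g Fe in 428.669 g formula = 10.55 wt% Fe.
11.17% − 10.55% gives a difference of 0.62 percentage points.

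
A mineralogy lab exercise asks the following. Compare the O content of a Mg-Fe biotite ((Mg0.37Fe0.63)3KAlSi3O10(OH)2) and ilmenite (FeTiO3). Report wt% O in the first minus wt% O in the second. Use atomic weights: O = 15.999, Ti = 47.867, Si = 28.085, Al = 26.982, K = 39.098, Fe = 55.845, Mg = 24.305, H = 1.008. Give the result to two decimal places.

First mineral: 191.988 g O in 476.865 g formula = 40.26 wt% O.
Second mineral: 47.997 g O in 151.709 g formula = 31.64 wt% O.
40.26% − 31.64% gives a difference of 8.62 percentage points.

8.62 percentage points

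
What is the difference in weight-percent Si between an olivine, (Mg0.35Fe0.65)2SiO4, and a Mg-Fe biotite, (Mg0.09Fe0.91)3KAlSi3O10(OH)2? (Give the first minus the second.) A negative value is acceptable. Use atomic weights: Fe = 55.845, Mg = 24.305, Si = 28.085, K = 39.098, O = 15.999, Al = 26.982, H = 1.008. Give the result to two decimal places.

-1.28 percentage points

First mineral: 28.085 g Si in 181.693 g formula = 15.46 wt% Si.
Second mineral: 84.255 g Si in 503.358 g formula = 16.74 wt% Si.
15.46% − 16.74% gives a difference of -1.28 percentage points.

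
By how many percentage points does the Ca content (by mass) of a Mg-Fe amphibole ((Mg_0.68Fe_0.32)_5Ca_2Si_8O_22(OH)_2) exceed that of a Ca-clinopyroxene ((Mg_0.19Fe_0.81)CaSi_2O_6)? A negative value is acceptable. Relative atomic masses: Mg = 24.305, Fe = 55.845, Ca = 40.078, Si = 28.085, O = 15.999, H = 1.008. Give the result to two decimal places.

-7.26 percentage points

Ca in (Mg_0.68Fe_0.32)_5Ca_2Si_8O_22(OH)_2: molar mass 862.817 g/mol; 2×40.078 = 80.156 g → 9.29 wt%.
Ca in (Mg_0.19Fe_0.81)CaSi_2O_6: molar mass 242.094 g/mol; 1×40.078 = 40.078 g → 16.55 wt%.
Difference = 9.29 − 16.55 = -7.26 percentage points.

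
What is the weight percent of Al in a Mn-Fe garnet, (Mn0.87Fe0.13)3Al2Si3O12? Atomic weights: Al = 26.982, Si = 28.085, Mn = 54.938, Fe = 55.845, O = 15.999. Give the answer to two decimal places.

Formula mass = 2.61·54.938 + 0.39·55.845 + 2·26.982 + 3·28.085 + 12·15.999 = 495.375 g/mol, of which 53.964 g is Al.
So Al makes up 53.964/495.375 = 0.1089 of the mass, i.e. 10.89%.

10.89 mass %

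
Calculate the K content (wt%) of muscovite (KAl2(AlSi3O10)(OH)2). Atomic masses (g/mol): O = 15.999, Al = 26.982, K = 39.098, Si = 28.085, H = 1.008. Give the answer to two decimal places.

9.82 wt%

Molar mass of KAl2(AlSi3O10)(OH)2: 1·39.098 + 3·26.982 + 3·28.085 + 12·15.999 + 2·1.008 = 398.303 g/mol.
Mass of K per formula unit: 1 × 39.098 = 39.098 g.
Weight fraction K = 39.098 / 398.303 = 0.0982.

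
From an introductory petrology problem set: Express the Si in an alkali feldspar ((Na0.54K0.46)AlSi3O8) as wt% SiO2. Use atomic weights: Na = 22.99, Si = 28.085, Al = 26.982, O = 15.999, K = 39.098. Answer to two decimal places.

66.85 wt%

M((Na0.54K0.46)AlSi3O8) = 269.629 g/mol; M(SiO2) = 60.083 g/mol.
Moles SiO2 per formula unit = 3 Si ÷ 1 = 3.0000.
SiO2 fraction = (3.0000 × 60.083) / 269.629 = 180.249/269.629 = 0.6685.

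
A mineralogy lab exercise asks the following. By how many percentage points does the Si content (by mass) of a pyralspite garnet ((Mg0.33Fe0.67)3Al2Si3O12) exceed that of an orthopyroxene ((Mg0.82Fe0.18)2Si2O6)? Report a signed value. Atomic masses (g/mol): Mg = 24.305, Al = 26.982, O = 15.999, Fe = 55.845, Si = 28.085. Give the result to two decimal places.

M((Mg0.33Fe0.67)3Al2Si3O12) = 466.517 g/mol, so wt% Si = 84.255/466.517 × 100 = 18.06%.
M((Mg0.82Fe0.18)2Si2O6) = 212.128 g/mol, so wt% Si = 56.170/212.128 × 100 = 26.48%.
18.06 − 26.48 = -8.42 pp.

-8.42 percentage points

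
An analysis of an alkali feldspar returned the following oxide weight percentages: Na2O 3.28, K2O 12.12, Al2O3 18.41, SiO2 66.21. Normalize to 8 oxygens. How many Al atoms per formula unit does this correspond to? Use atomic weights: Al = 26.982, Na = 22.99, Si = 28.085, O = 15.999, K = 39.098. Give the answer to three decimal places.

0.987 Al apfu

Na2O: 3.28/61.979 = 0.05292 mol → 0.10584 mol Na, 0.05292 mol O.
K2O: 12.12/94.195 = 0.12867 mol → 0.25734 mol K, 0.12867 mol O.
Al2O3: 18.41/101.961 = 0.18056 mol → 0.36112 mol Al, 0.54168 mol O.
SiO2: 66.21/60.083 = 1.10198 mol → 1.10198 mol Si, 2.20396 mol O.
Total oxygen = 2.92723 mol. Normalization factor = 8/2.92723 = 2.73296.
Al per 8 O = 0.36112 × 2.73296 = 0.987.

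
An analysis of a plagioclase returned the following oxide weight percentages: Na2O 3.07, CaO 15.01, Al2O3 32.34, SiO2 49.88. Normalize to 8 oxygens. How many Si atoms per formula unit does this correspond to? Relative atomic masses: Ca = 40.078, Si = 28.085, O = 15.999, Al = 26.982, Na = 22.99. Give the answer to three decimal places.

3.07 wt% Na2O ÷ 61.979 g/mol = 0.04953 mol, giving 0.09906 Na and 0.04953 O.
15.01 wt% CaO ÷ 56.077 g/mol = 0.26767 mol, giving 0.26767 Ca and 0.26767 O.
32.34 wt% Al2O3 ÷ 101.961 g/mol = 0.31718 mol, giving 0.63436 Al and 0.95154 O.
49.88 wt% SiO2 ÷ 60.083 g/mol = 0.83018 mol, giving 0.83018 Si and 1.66036 O.
Oxygen sums to 2.92910; scaling by 8/2.92910 = 2.73121 puts the formula on 8 O.
Si: 0.83018 × 2.73121 = 2.267 atoms per formula unit.

2.267 Si apfu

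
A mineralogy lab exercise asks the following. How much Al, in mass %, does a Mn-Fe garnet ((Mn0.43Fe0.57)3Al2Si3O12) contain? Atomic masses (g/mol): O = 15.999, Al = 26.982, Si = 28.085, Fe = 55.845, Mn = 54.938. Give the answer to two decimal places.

10.87 mass %

M((Mn0.43Fe0.57)3Al2Si3O12) = 496.572 g/mol.
Al contributes 2 × 26.982 = 53.964 g per mole.
53.964/496.572 = 0.1087 → 10.87%.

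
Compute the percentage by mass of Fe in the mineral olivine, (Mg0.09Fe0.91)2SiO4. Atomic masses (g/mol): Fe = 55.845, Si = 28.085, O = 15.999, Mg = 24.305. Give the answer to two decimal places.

Formula mass = 0.18·24.305 + 1.82·55.845 + 1·28.085 + 4·15.999 = 198.094 g/mol, of which 101.638 g is Fe.
So Fe makes up 101.638/198.094 = 0.5131 of the mass, i.e. 51.31%.

51.31 mass %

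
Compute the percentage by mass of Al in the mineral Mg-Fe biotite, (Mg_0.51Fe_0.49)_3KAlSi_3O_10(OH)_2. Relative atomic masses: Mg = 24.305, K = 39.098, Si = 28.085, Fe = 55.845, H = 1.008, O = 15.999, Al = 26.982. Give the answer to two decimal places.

Formula mass = 1.53·24.305 + 1.47·55.845 + 1·39.098 + 1·26.982 + 3·28.085 + 12·15.999 + 2·1.008 = 463.618 g/mol, of which 26.982 g is Al.
So Al makes up 26.982/463.618 = 0.0582 of the mass, i.e. 5.82%.

5.82 wt%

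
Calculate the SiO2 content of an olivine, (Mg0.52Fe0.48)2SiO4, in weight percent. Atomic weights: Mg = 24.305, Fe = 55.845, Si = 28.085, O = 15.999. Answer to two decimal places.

35.14 wt%

Formula mass = 170.969 g/mol.
1 Si → 1.0000 mol SiO2 per formula unit; M(SiO2) = 60.083, so SiO2 mass = 60.083 g.
60.083/170.969 × 100 = 35.14 wt%.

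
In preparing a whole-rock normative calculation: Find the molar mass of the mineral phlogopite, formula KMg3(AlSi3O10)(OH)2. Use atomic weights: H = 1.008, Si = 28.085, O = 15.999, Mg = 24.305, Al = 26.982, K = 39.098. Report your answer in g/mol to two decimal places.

417.25 g/mol

The formula mass is the sum 1·39.098 + 3·24.305 + 1·26.982 + 3·28.085 + 12·15.999 + 2·1.008.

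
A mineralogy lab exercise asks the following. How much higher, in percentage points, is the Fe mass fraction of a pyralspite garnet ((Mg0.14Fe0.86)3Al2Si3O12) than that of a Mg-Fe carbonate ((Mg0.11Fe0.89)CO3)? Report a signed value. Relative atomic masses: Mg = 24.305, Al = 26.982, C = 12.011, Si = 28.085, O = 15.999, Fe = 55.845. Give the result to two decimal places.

-14.49 percentage points

First mineral: 144.080 g Fe in 484.495 g formula = 29.74 wt% Fe.
Second mineral: 49.702 g Fe in 112.384 g formula = 44.23 wt% Fe.
29.74% − 44.23% gives a difference of -14.49 percentage points.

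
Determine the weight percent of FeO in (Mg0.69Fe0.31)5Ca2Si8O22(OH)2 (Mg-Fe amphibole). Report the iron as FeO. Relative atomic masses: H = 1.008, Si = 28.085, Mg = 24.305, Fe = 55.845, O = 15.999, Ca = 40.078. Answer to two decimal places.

Formula mass = 861.240 g/mol.
1.55 Fe → 1.5500 mol FeO per formula unit; M(FeO) = 71.844, so FeO mass = 111.358 g.
111.358/861.240 × 100 = 12.93 wt%.

12.93 wt%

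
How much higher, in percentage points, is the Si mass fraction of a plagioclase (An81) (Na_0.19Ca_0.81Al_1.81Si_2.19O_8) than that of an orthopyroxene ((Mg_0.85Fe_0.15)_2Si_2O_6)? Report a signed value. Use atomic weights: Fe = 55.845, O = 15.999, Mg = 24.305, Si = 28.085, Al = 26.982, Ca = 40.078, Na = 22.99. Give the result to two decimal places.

-4.37 percentage points

Si in Na_0.19Ca_0.81Al_1.81Si_2.19O_8: molar mass 275.167 g/mol; 2.19×28.085 = 61.506 g → 22.35 wt%.
Si in (Mg_0.85Fe_0.15)_2Si_2O_6: molar mass 210.236 g/mol; 2×28.085 = 56.170 g → 26.72 wt%.
Difference = 22.35 − 26.72 = -4.37 percentage points.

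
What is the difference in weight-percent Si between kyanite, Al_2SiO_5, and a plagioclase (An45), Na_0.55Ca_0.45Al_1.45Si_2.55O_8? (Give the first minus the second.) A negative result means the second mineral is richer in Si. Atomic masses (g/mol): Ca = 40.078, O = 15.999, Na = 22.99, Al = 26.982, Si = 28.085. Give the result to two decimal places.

-9.25 percentage points

First mineral: 28.085 g Si in 162.044 g formula = 17.33 wt% Si.
Second mineral: 71.617 g Si in 269.412 g formula = 26.58 wt% Si.
17.33% − 26.58% gives a difference of -9.25 percentage points.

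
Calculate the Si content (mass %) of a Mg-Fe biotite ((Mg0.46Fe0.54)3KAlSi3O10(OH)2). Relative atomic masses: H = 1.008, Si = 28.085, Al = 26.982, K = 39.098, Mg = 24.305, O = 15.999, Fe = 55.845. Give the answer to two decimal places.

17.99 mass %

M((Mg0.46Fe0.54)3KAlSi3O10(OH)2) = 468.349 g/mol.
Si contributes 3 × 28.085 = 84.255 g per mole.
84.255/468.349 = 0.1799 → 17.99%.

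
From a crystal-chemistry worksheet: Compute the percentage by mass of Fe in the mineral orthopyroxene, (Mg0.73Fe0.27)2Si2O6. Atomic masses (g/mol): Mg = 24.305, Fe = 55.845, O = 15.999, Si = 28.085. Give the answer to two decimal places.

M((Mg0.73Fe0.27)2Si2O6) = 217.806 g/mol.
Fe contributes 0.54 × 55.845 = 30.156 g per mole.
30.156/217.806 = 0.1385 → 13.85%.

13.85 mass %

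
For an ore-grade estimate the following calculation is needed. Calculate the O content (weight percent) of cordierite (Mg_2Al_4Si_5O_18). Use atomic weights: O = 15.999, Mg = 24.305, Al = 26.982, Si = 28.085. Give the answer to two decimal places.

Formula mass = 2·24.305 + 4·26.982 + 5·28.085 + 18·15.999 = 584.945 g/mol, of which 287.982 g is O.
So O makes up 287.982/584.945 = 0.4923 of the mass, i.e. 49.23%.

49.23 weight percent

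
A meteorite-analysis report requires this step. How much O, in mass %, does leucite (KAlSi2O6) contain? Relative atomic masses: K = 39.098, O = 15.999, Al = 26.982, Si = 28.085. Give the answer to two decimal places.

43.98 mass %

Formula mass = 1×39.098 + 1×26.982 + 2×28.085 + 6×15.999 = 218.244 g/mol, of which 95.994 g is O.
So O makes up 95.994/218.244 = 0.4398 of the mass, i.e. 43.98%.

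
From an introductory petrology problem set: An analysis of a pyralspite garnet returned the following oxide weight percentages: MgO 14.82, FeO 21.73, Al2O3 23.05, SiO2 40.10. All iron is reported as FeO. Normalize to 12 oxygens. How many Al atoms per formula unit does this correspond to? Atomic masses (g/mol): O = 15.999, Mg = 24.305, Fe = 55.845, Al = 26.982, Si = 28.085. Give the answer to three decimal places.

2.022 Al apfu

MgO (M=40.304): mol = 0.36771; Mg = 0.36771, O = 0.36771.
FeO (M=71.844): mol = 0.30246; Fe = 0.30246, O = 0.30246.
Al2O3 (M=101.961): mol = 0.22607; Al = 0.45214, O = 0.67821.
SiO2 (M=60.083): mol = 0.66741; Si = 0.66741, O = 1.33482.
ΣO = 2.68320; factor = 12/ΣO = 4.47227.
Al apfu = 0.45214 × 4.47227 = 2.022.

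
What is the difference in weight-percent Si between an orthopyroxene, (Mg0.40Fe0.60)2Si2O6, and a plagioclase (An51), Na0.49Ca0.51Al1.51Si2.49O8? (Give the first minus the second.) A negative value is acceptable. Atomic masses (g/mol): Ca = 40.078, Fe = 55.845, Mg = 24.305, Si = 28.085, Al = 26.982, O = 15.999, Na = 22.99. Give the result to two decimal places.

Si in (Mg0.40Fe0.60)2Si2O6: molar mass 238.622 g/mol; 2×28.085 = 56.170 g → 23.54 wt%.
Si in Na0.49Ca0.51Al1.51Si2.49O8: molar mass 270.371 g/mol; 2.49×28.085 = 69.932 g → 25.87 wt%.
Difference = 23.54 − 25.87 = -2.33 percentage points.

-2.33 percentage points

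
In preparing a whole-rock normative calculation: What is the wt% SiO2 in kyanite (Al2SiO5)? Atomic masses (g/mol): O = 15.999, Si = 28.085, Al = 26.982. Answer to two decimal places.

37.08 wt%

Molar mass of Al2SiO5 = 2·26.982 + 1·28.085 + 5·15.999 = 162.044 g/mol.
Each formula unit contains 1 Si, equivalent to 1/1 = 1.0000 mol SiO2.
M(SiO2) = 1×28.085 + 2×15.999 = 60.083 g/mol.
Mass of SiO2 per formula unit = 1.0000 × 60.083 = 60.083 g.
SiO2 wt% = 60.083 / 162.044 × 100 = 37.08%.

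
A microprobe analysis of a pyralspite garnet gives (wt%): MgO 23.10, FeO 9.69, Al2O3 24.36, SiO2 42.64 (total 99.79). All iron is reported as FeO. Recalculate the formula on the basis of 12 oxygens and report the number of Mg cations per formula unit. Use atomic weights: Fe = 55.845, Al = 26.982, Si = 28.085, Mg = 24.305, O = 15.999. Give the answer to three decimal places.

MgO: 23.10/40.304 = 0.57314 mol → 0.57314 mol Mg, 0.57314 mol O.
FeO: 9.69/71.844 = 0.13488 mol → 0.13488 mol Fe, 0.13488 mol O.
Al2O3: 24.36/101.961 = 0.23891 mol → 0.47782 mol Al, 0.71673 mol O.
SiO2: 42.64/60.083 = 0.70968 mol → 0.70968 mol Si, 1.41936 mol O.
Total oxygen = 2.84411 mol. Normalization factor = 12/2.84411 = 4.21925.
Mg per 12 O = 0.57314 × 4.21925 = 2.418.

2.418 Mg apfu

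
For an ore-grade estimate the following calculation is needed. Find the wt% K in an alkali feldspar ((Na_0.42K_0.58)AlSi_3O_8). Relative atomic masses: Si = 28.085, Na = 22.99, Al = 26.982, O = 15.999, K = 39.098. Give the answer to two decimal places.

8.35 weight percent

Molar mass of (Na_0.42K_0.58)AlSi_3O_8: 0.42·22.99 + 0.58·39.098 + 1·26.982 + 3·28.085 + 8·15.999 = 271.562 g/mol.
Mass of K per formula unit: 0.58 × 39.098 = 22.677 g.
Weight fraction K = 22.677 / 271.562 = 0.0835.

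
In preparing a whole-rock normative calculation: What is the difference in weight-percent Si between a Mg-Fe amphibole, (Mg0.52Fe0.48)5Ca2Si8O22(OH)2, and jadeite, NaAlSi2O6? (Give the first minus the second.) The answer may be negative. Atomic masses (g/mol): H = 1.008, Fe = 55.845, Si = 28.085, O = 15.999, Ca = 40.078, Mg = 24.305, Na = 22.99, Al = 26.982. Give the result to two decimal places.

Si in (Mg0.52Fe0.48)5Ca2Si8O22(OH)2: molar mass 888.049 g/mol; 8×28.085 = 224.680 g → 25.30 wt%.
Si in NaAlSi2O6: molar mass 202.136 g/mol; 2×28.085 = 56.170 g → 27.79 wt%.
Difference = 25.30 − 27.79 = -2.49 percentage points.

-2.49 percentage points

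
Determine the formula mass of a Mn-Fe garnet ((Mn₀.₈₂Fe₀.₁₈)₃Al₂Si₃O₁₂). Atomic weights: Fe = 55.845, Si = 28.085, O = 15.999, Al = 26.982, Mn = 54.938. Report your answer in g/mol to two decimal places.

495.51 g/mol

M = 2.46*54.938 + 0.54*55.845 + 2*26.982 + 3*28.085 + 12*15.999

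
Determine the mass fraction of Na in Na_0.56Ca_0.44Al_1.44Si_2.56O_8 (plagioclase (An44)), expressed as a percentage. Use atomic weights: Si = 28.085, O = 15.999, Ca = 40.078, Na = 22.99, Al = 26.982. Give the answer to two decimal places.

Molar mass of Na_0.56Ca_0.44Al_1.44Si_2.56O_8: 0.56·22.99 + 0.44·40.078 + 1.44·26.982 + 2.56·28.085 + 8·15.999 = 269.252 g/mol.
Mass of Na per formula unit: 0.56 × 22.99 = 12.874 g.
Weight fraction Na = 12.874 / 269.252 = 0.0478.

4.78 weight percent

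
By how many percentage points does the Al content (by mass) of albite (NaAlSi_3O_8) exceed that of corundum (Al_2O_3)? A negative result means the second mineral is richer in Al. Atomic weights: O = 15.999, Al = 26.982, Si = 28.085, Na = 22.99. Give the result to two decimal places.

M(NaAlSi_3O_8) = 262.219 g/mol, so wt% Al = 26.982/262.219 × 100 = 10.29%.
M(Al_2O_3) = 101.961 g/mol, so wt% Al = 53.964/101.961 × 100 = 52.93%.
10.29 − 52.93 = -42.64 pp.

-42.64 percentage points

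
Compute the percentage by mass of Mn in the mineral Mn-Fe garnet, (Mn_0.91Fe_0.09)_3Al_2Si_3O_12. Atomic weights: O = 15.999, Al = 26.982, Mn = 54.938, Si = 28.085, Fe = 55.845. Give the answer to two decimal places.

Molar mass of (Mn_0.91Fe_0.09)_3Al_2Si_3O_12: 2.73·54.938 + 0.27·55.845 + 2·26.982 + 3·28.085 + 12·15.999 = 495.266 g/mol.
Mass of Mn per formula unit: 2.73 × 54.938 = 149.981 g.
Weight fraction Mn = 149.981 / 495.266 = 0.3028.

30.28 wt%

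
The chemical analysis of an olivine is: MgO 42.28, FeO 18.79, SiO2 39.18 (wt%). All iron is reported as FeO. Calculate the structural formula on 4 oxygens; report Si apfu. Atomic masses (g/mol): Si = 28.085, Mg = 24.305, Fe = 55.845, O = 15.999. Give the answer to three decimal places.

MgO: 42.28/40.304 = 1.04903 mol → 1.04903 mol Mg, 1.04903 mol O.
FeO: 18.79/71.844 = 0.26154 mol → 0.26154 mol Fe, 0.26154 mol O.
SiO2: 39.18/60.083 = 0.65210 mol → 0.65210 mol Si, 1.30420 mol O.
Total oxygen = 2.61477 mol. Normalization factor = 4/2.61477 = 1.52977.
Si per 4 O = 0.65210 × 1.52977 = 0.998.

0.998 Si apfu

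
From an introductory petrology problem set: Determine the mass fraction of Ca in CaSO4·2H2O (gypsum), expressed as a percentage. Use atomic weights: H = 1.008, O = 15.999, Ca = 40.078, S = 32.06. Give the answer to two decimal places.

23.28 weight percent

Molar mass of CaSO4·2H2O: 1×40.078 + 1×32.06 + 6×15.999 + 4×1.008 = 172.164 g/mol.
Mass of Ca per formula unit: 1 × 40.078 = 40.078 g.
Weight fraction Ca = 40.078 / 172.164 = 0.2328.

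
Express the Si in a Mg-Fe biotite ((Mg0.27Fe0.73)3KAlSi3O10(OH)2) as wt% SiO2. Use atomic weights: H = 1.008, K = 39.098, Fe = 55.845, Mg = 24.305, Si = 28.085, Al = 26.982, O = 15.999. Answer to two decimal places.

37.06 wt%

Molar mass of (Mg0.27Fe0.73)3KAlSi3O10(OH)2 = 0.81·24.305 + 2.19·55.845 + 1·39.098 + 1·26.982 + 3·28.085 + 12·15.999 + 2·1.008 = 486.327 g/mol.
Each formula unit contains 3 Si, equivalent to 3/1 = 3.0000 mol SiO2.
M(SiO2) = 1×28.085 + 2×15.999 = 60.083 g/mol.
Mass of SiO2 per formula unit = 3.0000 × 60.083 = 180.249 g.
SiO2 wt% = 180.249 / 486.327 × 100 = 37.06%.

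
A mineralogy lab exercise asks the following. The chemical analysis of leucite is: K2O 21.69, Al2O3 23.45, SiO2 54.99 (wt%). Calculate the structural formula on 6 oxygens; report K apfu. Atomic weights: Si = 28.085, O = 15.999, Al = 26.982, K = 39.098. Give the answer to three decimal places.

21.69 wt% K2O ÷ 94.195 g/mol = 0.23027 mol, giving 0.46054 K and 0.23027 O.
23.45 wt% Al2O3 ÷ 101.961 g/mol = 0.22999 mol, giving 0.45998 Al and 0.68997 O.
54.99 wt% SiO2 ÷ 60.083 g/mol = 0.91523 mol, giving 0.91523 Si and 1.83046 O.
Oxygen sums to 2.75070; scaling by 6/2.75070 = 2.18126 puts the formula on 6 O.
K: 0.46054 × 2.18126 = 1.005 atoms per formula unit.

1.005 K apfu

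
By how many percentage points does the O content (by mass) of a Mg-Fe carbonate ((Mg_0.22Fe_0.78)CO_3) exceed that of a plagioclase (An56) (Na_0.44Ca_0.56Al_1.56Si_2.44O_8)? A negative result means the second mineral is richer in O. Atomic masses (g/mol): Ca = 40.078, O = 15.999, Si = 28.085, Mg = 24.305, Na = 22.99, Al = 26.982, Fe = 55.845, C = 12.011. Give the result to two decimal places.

-3.13 percentage points

O in (Mg_0.22Fe_0.78)CO_3: molar mass 108.914 g/mol; 3×15.999 = 47.997 g → 44.07 wt%.
O in Na_0.44Ca_0.56Al_1.56Si_2.44O_8: molar mass 271.171 g/mol; 8×15.999 = 127.992 g → 47.20 wt%.
Difference = 44.07 − 47.20 = -3.13 percentage points.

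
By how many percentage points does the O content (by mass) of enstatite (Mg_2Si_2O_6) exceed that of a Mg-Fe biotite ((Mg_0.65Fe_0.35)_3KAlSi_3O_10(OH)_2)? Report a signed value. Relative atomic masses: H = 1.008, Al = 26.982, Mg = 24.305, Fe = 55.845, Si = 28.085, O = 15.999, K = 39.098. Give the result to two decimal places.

5.18 percentage points

O in Mg_2Si_2O_6: molar mass 200.774 g/mol; 6×15.999 = 95.994 g → 47.81 wt%.
O in (Mg_0.65Fe_0.35)_3KAlSi_3O_10(OH)_2: molar mass 450.371 g/mol; 12×15.999 = 191.988 g → 42.63 wt%.
Difference = 47.81 − 42.63 = 5.18 percentage points.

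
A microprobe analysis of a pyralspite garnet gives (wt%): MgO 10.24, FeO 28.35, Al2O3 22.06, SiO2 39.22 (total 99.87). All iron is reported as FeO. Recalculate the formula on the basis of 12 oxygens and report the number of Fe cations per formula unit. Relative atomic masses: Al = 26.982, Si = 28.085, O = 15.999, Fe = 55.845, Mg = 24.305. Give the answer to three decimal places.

10.24 wt% MgO ÷ 40.304 g/mol = 0.25407 mol, giving 0.25407 Mg and 0.25407 O.
28.35 wt% FeO ÷ 71.844 g/mol = 0.39460 mol, giving 0.39460 Fe and 0.39460 O.
22.06 wt% Al2O3 ÷ 101.961 g/mol = 0.21636 mol, giving 0.43272 Al and 0.64908 O.
39.22 wt% SiO2 ÷ 60.083 g/mol = 0.65276 mol, giving 0.65276 Si and 1.30552 O.
Oxygen sums to 2.60327; scaling by 12/2.60327 = 4.60959 puts the formula on 12 O.
Fe: 0.39460 × 4.60959 = 1.819 atoms per formula unit.

1.819 Fe apfu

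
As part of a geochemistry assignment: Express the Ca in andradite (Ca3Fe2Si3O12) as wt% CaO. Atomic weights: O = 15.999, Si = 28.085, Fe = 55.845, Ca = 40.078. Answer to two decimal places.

33.11 wt%

M(Ca3Fe2Si3O12) = 508.167 g/mol; M(CaO) = 56.077 g/mol.
Moles CaO per formula unit = 3 Ca ÷ 1 = 3.0000.
CaO fraction = (3.0000 × 56.077) / 508.167 = 168.231/508.167 = 0.3311.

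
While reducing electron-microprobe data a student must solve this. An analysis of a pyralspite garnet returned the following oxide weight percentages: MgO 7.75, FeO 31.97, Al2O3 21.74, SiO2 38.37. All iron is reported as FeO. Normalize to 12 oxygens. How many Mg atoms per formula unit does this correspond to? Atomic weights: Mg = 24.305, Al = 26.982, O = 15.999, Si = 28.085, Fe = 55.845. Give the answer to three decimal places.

MgO: 7.75/40.304 = 0.19229 mol → 0.19229 mol Mg, 0.19229 mol O.
FeO: 31.97/71.844 = 0.44499 mol → 0.44499 mol Fe, 0.44499 mol O.
Al2O3: 21.74/101.961 = 0.21322 mol → 0.42644 mol Al, 0.63966 mol O.
SiO2: 38.37/60.083 = 0.63862 mol → 0.63862 mol Si, 1.27724 mol O.
Total oxygen = 2.55418 mol. Normalization factor = 12/2.55418 = 4.69818.
Mg per 12 O = 0.19229 × 4.69818 = 0.903.

0.903 Mg apfu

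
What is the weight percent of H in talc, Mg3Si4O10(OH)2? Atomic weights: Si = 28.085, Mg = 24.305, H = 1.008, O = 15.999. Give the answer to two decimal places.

0.53 weight percent

M(Mg3Si4O10(OH)2) = 379.259 g/mol.
H contributes 2 × 1.008 = 2.016 g per mole.
2.016/379.259 = 0.0053 → 0.53%.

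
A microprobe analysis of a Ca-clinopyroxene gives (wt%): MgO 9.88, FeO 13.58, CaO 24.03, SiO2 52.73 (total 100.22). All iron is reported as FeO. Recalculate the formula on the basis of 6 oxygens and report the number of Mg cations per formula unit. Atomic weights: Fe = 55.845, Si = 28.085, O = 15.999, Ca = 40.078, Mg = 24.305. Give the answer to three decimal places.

MgO (M=40.304): mol = 0.24514; Mg = 0.24514, O = 0.24514.
FeO (M=71.844): mol = 0.18902; Fe = 0.18902, O = 0.18902.
CaO (M=56.077): mol = 0.42852; Ca = 0.42852, O = 0.42852.
SiO2 (M=60.083): mol = 0.87762; Si = 0.87762, O = 1.75524.
ΣO = 2.61792; factor = 6/ΣO = 2.29190.
Mg apfu = 0.24514 × 2.29190 = 0.562.

0.562 Mg apfu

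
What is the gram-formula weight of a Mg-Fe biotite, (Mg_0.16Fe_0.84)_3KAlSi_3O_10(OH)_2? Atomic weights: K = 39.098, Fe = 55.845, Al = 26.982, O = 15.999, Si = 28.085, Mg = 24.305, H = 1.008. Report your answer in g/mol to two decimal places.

496.73 g/mol

Mg: 0.48 × 24.305 = 11.6664
Fe: 2.52 × 55.845 = 140.7294
K: 1 × 39.098 = 39.0980
Al: 1 × 26.982 = 26.9820
Si: 3 × 28.085 = 84.2550
O: 12 × 15.999 = 191.9880
H: 2 × 1.008 = 2.0160
Summing the contributions gives the formula mass.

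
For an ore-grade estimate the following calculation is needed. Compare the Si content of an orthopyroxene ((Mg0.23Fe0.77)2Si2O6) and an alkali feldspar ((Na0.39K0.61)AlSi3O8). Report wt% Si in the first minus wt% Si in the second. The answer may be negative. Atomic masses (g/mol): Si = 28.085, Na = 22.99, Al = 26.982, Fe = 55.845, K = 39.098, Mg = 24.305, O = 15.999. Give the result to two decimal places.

-8.44 percentage points

Si in (Mg0.23Fe0.77)2Si2O6: molar mass 249.346 g/mol; 2×28.085 = 56.170 g → 22.53 wt%.
Si in (Na0.39K0.61)AlSi3O8: molar mass 272.045 g/mol; 3×28.085 = 84.255 g → 30.97 wt%.
Difference = 22.53 − 30.97 = -8.44 percentage points.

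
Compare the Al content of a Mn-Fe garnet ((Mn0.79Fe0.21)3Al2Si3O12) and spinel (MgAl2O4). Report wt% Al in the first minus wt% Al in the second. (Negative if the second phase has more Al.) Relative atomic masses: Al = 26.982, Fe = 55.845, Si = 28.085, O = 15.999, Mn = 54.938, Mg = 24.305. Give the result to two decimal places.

Al in (Mn0.79Fe0.21)3Al2Si3O12: molar mass 495.592 g/mol; 2×26.982 = 53.964 g → 10.89 wt%.
Al in MgAl2O4: molar mass 142.265 g/mol; 2×26.982 = 53.964 g → 37.93 wt%.
Difference = 10.89 − 37.93 = -27.04 percentage points.

-27.04 percentage points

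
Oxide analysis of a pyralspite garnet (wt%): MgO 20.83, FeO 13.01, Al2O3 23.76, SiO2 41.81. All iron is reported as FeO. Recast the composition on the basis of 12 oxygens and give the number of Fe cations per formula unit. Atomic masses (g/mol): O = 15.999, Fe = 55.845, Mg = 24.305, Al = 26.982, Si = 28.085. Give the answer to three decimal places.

0.779 Fe apfu

MgO: 20.83/40.304 = 0.51682 mol → 0.51682 mol Mg, 0.51682 mol O.
FeO: 13.01/71.844 = 0.18109 mol → 0.18109 mol Fe, 0.18109 mol O.
Al2O3: 23.76/101.961 = 0.23303 mol → 0.46606 mol Al, 0.69909 mol O.
SiO2: 41.81/60.083 = 0.69587 mol → 0.69587 mol Si, 1.39174 mol O.
Total oxygen = 2.78874 mol. Normalization factor = 12/2.78874 = 4.30302.
Fe per 12 O = 0.18109 × 4.30302 = 0.779.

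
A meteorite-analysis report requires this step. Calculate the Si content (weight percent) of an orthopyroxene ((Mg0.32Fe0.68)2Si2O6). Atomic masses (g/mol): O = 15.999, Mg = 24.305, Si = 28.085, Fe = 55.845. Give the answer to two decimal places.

Molar mass of (Mg0.32Fe0.68)2Si2O6: 0.64·24.305 + 1.36·55.845 + 2·28.085 + 6·15.999 = 243.668 g/mol.
Mass of Si per formula unit: 2 × 28.085 = 56.170 g.
Weight fraction Si = 56.170 / 243.668 = 0.2305.

23.05 weight percent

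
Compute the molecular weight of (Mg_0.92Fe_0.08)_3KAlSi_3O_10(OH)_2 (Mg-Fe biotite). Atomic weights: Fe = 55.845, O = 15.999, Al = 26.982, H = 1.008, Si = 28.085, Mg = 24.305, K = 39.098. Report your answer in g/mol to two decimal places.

424.82 g/mol

Mg: 2.76 × 24.305 = 67.0818
Fe: 0.24 × 55.845 = 13.4028
K: 1 × 39.098 = 39.0980
Al: 1 × 26.982 = 26.9820
Si: 3 × 28.085 = 84.2550
O: 12 × 15.999 = 191.9880
H: 2 × 1.008 = 2.0160
Summing the contributions gives the formula mass.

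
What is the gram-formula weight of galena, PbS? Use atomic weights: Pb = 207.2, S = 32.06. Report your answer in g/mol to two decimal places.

Pb: 1 × 207.2 = 207.2000
S: 1 × 32.06 = 32.0600
Summing the contributions gives the formula mass.

239.26 g/mol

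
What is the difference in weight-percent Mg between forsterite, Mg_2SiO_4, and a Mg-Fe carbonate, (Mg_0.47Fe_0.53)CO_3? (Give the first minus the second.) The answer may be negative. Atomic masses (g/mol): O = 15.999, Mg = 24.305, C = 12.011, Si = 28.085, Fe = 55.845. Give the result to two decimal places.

23.24 percentage points

First mineral: 48.610 g Mg in 140.691 g formula = 34.55 wt% Mg.
Second mineral: 11.423 g Mg in 101.029 g formula = 11.31 wt% Mg.
34.55% − 11.31% gives a difference of 23.24 percentage points.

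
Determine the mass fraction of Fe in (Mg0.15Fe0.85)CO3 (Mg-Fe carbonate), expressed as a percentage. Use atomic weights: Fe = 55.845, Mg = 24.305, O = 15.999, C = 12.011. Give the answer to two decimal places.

Molar mass of (Mg0.15Fe0.85)CO3: 0.15*24.305 + 0.85*55.845 + 1*12.011 + 3*15.999 = 111.122 g/mol.
Mass of Fe per formula unit: 0.85 × 55.845 = 47.468 g.
Weight fraction Fe = 47.468 / 111.122 = 0.4272.

42.72 weight percent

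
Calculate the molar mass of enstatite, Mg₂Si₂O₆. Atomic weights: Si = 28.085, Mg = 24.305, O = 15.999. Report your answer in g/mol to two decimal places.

200.77 g/mol

M = 2*24.305 + 2*28.085 + 6*15.999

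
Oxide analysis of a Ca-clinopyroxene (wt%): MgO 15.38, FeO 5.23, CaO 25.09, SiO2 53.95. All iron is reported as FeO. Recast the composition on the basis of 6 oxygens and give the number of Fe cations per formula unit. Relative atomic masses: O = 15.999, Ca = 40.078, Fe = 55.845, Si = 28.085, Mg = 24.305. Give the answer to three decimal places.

MgO: 15.38/40.304 = 0.38160 mol → 0.38160 mol Mg, 0.38160 mol O.
FeO: 5.23/71.844 = 0.07280 mol → 0.07280 mol Fe, 0.07280 mol O.
CaO: 25.09/56.077 = 0.44742 mol → 0.44742 mol Ca, 0.44742 mol O.
SiO2: 53.95/60.083 = 0.89792 mol → 0.89792 mol Si, 1.79584 mol O.
Total oxygen = 2.69766 mol. Normalization factor = 6/2.69766 = 2.22415.
Fe per 6 O = 0.07280 × 2.22415 = 0.162.

0.162 Fe apfu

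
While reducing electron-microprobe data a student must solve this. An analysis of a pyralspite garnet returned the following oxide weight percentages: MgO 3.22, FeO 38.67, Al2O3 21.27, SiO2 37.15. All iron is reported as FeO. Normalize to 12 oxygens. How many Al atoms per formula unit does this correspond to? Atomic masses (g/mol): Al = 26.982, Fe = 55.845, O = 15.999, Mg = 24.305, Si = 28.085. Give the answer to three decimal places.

2.018 Al apfu

MgO (M=40.304): mol = 0.07989; Mg = 0.07989, O = 0.07989.
FeO (M=71.844): mol = 0.53825; Fe = 0.53825, O = 0.53825.
Al2O3 (M=101.961): mol = 0.20861; Al = 0.41722, O = 0.62583.
SiO2 (M=60.083): mol = 0.61831; Si = 0.61831, O = 1.23662.
ΣO = 2.48059; factor = 12/ΣO = 4.83756.
Al apfu = 0.41722 × 4.83756 = 2.018.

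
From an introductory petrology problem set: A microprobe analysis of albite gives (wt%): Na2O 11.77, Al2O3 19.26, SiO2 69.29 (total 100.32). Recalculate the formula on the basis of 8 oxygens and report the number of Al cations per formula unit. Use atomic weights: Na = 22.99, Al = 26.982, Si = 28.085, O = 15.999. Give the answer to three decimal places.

Na2O (M=61.979): mol = 0.18990; Na = 0.37980, O = 0.18990.
Al2O3 (M=101.961): mol = 0.18890; Al = 0.37780, O = 0.56670.
SiO2 (M=60.083): mol = 1.15324; Si = 1.15324, O = 2.30648.
ΣO = 3.06308; factor = 8/ΣO = 2.61175.
Al apfu = 0.37780 × 2.61175 = 0.987.

0.987 Al apfu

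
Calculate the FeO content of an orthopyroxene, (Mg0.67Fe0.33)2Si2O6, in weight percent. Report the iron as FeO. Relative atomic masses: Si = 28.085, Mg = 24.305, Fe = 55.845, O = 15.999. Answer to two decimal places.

Molar mass of (Mg0.67Fe0.33)2Si2O6 = 1.34×24.305 + 0.66×55.845 + 2×28.085 + 6×15.999 = 221.590 g/mol.
Each formula unit contains 0.66 Fe, equivalent to 0.66/1 = 0.6600 mol FeO.
M(FeO) = 1×55.845 + 1×15.999 = 71.844 g/mol.
Mass of FeO per formula unit = 0.6600 × 71.844 = 47.417 g.
FeO wt% = 47.417 / 221.590 × 100 = 21.40%.

21.40 wt%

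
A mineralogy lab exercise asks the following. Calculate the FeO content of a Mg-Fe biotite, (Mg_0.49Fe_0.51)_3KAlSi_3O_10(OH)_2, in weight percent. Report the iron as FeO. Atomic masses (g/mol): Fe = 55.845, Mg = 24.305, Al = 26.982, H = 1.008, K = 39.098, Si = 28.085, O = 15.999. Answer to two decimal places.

Formula mass = 465.510 g/mol.
1.53 Fe → 1.5300 mol FeO per formula unit; M(FeO) = 71.844, so FeO mass = 109.921 g.
109.921/465.510 × 100 = 23.61 wt%.

23.61 wt%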